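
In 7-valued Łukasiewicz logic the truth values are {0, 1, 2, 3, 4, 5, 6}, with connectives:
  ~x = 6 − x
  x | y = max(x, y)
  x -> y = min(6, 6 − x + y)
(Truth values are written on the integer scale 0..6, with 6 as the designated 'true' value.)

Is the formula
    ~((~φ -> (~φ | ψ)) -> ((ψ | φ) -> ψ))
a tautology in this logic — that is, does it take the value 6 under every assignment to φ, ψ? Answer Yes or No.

Counterexample: take φ = 0, ψ = 0.
~φ = ~0 = 6
~φ = ~0 = 6
~φ | ψ = 6 | 0 = 6
~φ -> (~φ | ψ) = 6 -> 6 = 6
ψ | φ = 0 | 0 = 0
(ψ | φ) -> ψ = 0 -> 0 = 6
(~φ -> (~φ | ψ)) -> ((ψ | φ) -> ψ) = 6 -> 6 = 6
~((~φ -> (~φ | ψ)) -> ((ψ | φ) -> ψ)) = ~6 = 0
This gives 0 ≠ 6.

No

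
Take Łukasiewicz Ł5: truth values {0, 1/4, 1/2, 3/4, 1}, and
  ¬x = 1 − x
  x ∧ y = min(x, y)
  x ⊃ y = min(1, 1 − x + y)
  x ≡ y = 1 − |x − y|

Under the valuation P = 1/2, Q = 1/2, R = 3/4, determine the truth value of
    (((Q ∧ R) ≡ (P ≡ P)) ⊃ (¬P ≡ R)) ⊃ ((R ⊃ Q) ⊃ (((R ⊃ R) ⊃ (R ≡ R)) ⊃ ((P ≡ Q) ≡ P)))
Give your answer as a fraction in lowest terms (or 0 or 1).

Q ∧ R = 1/2 ∧ 3/4 = 1/2
P ≡ P = 1/2 ≡ 1/2 = 1
(Q ∧ R) ≡ (P ≡ P) = 1/2 ≡ 1 = 1/2
¬P = ¬1/2 = 1/2
¬P ≡ R = 1/2 ≡ 3/4 = 3/4
((Q ∧ R) ≡ (P ≡ P)) ⊃ (¬P ≡ R) = 1/2 ⊃ 3/4 = 1
R ⊃ Q = 3/4 ⊃ 1/2 = 3/4
R ⊃ R = 3/4 ⊃ 3/4 = 1
R ≡ R = 3/4 ≡ 3/4 = 1
(R ⊃ R) ⊃ (R ≡ R) = 1 ⊃ 1 = 1
P ≡ Q = 1/2 ≡ 1/2 = 1
(P ≡ Q) ≡ P = 1 ≡ 1/2 = 1/2
((R ⊃ R) ⊃ (R ≡ R)) ⊃ ((P ≡ Q) ≡ P) = 1 ⊃ 1/2 = 1/2
(R ⊃ Q) ⊃ (((R ⊃ R) ⊃ (R ≡ R)) ⊃ ((P ≡ Q) ≡ P)) = 3/4 ⊃ 1/2 = 3/4
(((Q ∧ R) ≡ (P ≡ P)) ⊃ (¬P ≡ R)) ⊃ ((R ⊃ Q) ⊃ (((R ⊃ R) ⊃ (R ≡ R)) ⊃ ((P ≡ Q) ≡ P))) = 1 ⊃ 3/4 = 3/4

3/4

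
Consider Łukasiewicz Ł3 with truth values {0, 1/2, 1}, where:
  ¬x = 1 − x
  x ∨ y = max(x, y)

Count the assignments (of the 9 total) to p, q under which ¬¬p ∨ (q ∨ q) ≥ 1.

p = 0, q = 0 ↦ 0  <
p = 0, q = 1/2 ↦ 1/2  <
p = 0, q = 1 ↦ 1  ≥
p = 1/2, q = 0 ↦ 1/2  <
p = 1/2, q = 1/2 ↦ 1/2  <
p = 1/2, q = 1 ↦ 1  ≥
p = 1, q = 0 ↦ 1  ≥
p = 1, q = 1/2 ↦ 1  ≥
p = 1, q = 1 ↦ 1  ≥
So 5 of the 9 assignments meet the threshold.

5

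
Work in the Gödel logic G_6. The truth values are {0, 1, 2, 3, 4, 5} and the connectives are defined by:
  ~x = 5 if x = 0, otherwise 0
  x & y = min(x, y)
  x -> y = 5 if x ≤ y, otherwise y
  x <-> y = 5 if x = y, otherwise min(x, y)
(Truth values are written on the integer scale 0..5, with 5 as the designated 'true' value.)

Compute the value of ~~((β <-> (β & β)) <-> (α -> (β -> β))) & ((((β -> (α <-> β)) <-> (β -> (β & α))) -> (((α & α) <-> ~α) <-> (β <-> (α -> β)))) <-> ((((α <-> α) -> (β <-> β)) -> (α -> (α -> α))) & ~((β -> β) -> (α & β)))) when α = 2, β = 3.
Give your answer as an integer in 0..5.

5

β & β = 3 & 3 = 3
β <-> (β & β) = 3 <-> 3 = 5
β -> β = 3 -> 3 = 5
α -> (β -> β) = 2 -> 5 = 5
(β <-> (β & β)) <-> (α -> (β -> β)) = 5 <-> 5 = 5
~((β <-> (β & β)) <-> (α -> (β -> β))) = ~5 = 0
~~((β <-> (β & β)) <-> (α -> (β -> β))) = ~0 = 5
α <-> β = 2 <-> 3 = 2
β -> (α <-> β) = 3 -> 2 = 2
β & α = 3 & 2 = 2
β -> (β & α) = 3 -> 2 = 2
(β -> (α <-> β)) <-> (β -> (β & α)) = 2 <-> 2 = 5
α & α = 2 & 2 = 2
~α = ~2 = 0
(α & α) <-> ~α = 2 <-> 0 = 0
α -> β = 2 -> 3 = 5
β <-> (α -> β) = 3 <-> 5 = 3
((α & α) <-> ~α) <-> (β <-> (α -> β)) = 0 <-> 3 = 0
((β -> (α <-> β)) <-> (β -> (β & α))) -> (((α & α) <-> ~α) <-> (β <-> (α -> β))) = 5 -> 0 = 0
α <-> α = 2 <-> 2 = 5
β <-> β = 3 <-> 3 = 5
(α <-> α) -> (β <-> β) = 5 -> 5 = 5
α -> α = 2 -> 2 = 5
α -> (α -> α) = 2 -> 5 = 5
((α <-> α) -> (β <-> β)) -> (α -> (α -> α)) = 5 -> 5 = 5
β -> β = 3 -> 3 = 5
α & β = 2 & 3 = 2
(β -> β) -> (α & β) = 5 -> 2 = 2
~((β -> β) -> (α & β)) = ~2 = 0
(((α <-> α) -> (β <-> β)) -> (α -> (α -> α))) & ~((β -> β) -> (α & β)) = 5 & 0 = 0
(((β -> (α <-> β)) <-> (β -> (β & α))) -> (((α & α) <-> ~α) <-> (β <-> (α -> β)))) <-> ((((α <-> α) -> (β <-> β)) -> (α -> (α -> α))) & ~((β -> β) -> (α & β))) = 0 <-> 0 = 5
~~((β <-> (β & β)) <-> (α -> (β -> β))) & ((((β -> (α <-> β)) <-> (β -> (β & α))) -> (((α & α) <-> ~α) <-> (β <-> (α -> β)))) <-> ((((α <-> α) -> (β <-> β)) -> (α -> (α -> α))) & ~((β -> β) -> (α & β)))) = 5 & 5 = 5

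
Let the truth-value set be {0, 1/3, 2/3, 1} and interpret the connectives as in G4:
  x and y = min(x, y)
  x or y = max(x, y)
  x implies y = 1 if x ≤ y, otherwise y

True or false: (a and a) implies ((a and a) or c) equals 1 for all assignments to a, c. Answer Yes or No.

a = 0, c = 0 ↦ 1
a = 0, c = 1/3 ↦ 1
a = 0, c = 2/3 ↦ 1
a = 0, c = 1 ↦ 1
a = 1/3, c = 0 ↦ 1
a = 1/3, c = 1/3 ↦ 1
a = 1/3, c = 2/3 ↦ 1
a = 1/3, c = 1 ↦ 1
a = 2/3, c = 0 ↦ 1
a = 2/3, c = 1/3 ↦ 1
a = 2/3, c = 2/3 ↦ 1
a = 2/3, c = 1 ↦ 1
a = 1, c = 0 ↦ 1
a = 1, c = 1/3 ↦ 1
a = 1, c = 2/3 ↦ 1
a = 1, c = 1 ↦ 1
Every assignment gives a value ≥ 1.

Yes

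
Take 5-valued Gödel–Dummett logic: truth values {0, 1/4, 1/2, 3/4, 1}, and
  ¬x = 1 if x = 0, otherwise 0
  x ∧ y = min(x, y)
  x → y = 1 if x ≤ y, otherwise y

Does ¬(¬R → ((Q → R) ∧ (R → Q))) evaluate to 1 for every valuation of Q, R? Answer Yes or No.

No

Counterexample: take Q = 0, R = 0.
¬R = ¬0 = 1
Q → R = 0 → 0 = 1
R → Q = 0 → 0 = 1
(Q → R) ∧ (R → Q) = 1 ∧ 1 = 1
¬R → ((Q → R) ∧ (R → Q)) = 1 → 1 = 1
¬(¬R → ((Q → R) ∧ (R → Q))) = ¬1 = 0
This gives 0 ≠ 1.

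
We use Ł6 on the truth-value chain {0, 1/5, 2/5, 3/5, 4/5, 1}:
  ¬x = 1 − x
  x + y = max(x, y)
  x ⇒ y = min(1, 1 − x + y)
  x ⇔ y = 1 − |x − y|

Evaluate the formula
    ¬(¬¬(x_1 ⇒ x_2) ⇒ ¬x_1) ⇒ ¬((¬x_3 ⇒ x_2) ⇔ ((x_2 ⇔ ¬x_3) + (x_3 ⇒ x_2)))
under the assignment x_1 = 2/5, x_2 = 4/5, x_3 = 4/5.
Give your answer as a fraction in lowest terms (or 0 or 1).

3/5

x_1 ⇒ x_2 = 2/5 ⇒ 4/5 = 1
¬(x_1 ⇒ x_2) = ¬1 = 0
¬¬(x_1 ⇒ x_2) = ¬0 = 1
¬x_1 = ¬2/5 = 3/5
¬¬(x_1 ⇒ x_2) ⇒ ¬x_1 = 1 ⇒ 3/5 = 3/5
¬(¬¬(x_1 ⇒ x_2) ⇒ ¬x_1) = ¬3/5 = 2/5
¬x_3 = ¬4/5 = 1/5
¬x_3 ⇒ x_2 = 1/5 ⇒ 4/5 = 1
¬x_3 = ¬4/5 = 1/5
x_2 ⇔ ¬x_3 = 4/5 ⇔ 1/5 = 2/5
x_3 ⇒ x_2 = 4/5 ⇒ 4/5 = 1
(x_2 ⇔ ¬x_3) + (x_3 ⇒ x_2) = 2/5 + 1 = 1
(¬x_3 ⇒ x_2) ⇔ ((x_2 ⇔ ¬x_3) + (x_3 ⇒ x_2)) = 1 ⇔ 1 = 1
¬((¬x_3 ⇒ x_2) ⇔ ((x_2 ⇔ ¬x_3) + (x_3 ⇒ x_2))) = ¬1 = 0
¬(¬¬(x_1 ⇒ x_2) ⇒ ¬x_1) ⇒ ¬((¬x_3 ⇒ x_2) ⇔ ((x_2 ⇔ ¬x_3) + (x_3 ⇒ x_2))) = 2/5 ⇒ 0 = 3/5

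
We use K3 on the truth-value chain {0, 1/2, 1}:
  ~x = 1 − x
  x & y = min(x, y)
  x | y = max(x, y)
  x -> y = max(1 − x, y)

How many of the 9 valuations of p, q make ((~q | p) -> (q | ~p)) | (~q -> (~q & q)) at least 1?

p = 0, q = 0 ↦ 1  ≥
p = 0, q = 1/2 ↦ 1  ≥
p = 0, q = 1 ↦ 1  ≥
p = 1/2, q = 0 ↦ 1/2  <
p = 1/2, q = 1/2 ↦ 1/2  <
p = 1/2, q = 1 ↦ 1  ≥
p = 1, q = 0 ↦ 0  <
p = 1, q = 1/2 ↦ 1/2  <
p = 1, q = 1 ↦ 1  ≥
So 5 of the 9 assignments meet the threshold.

5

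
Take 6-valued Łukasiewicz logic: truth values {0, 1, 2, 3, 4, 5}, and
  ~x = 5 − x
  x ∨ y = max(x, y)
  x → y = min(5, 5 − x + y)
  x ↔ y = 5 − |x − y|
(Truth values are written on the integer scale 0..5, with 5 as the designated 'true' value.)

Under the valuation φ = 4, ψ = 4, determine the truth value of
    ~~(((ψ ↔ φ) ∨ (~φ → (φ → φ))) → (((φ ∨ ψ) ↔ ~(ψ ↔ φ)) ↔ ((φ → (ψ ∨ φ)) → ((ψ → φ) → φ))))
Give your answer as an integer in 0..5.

ψ ↔ φ = 4 ↔ 4 = 5
~φ = ~4 = 1
φ → φ = 4 → 4 = 5
~φ → (φ → φ) = 1 → 5 = 5
(ψ ↔ φ) ∨ (~φ → (φ → φ)) = 5 ∨ 5 = 5
φ ∨ ψ = 4 ∨ 4 = 4
ψ ↔ φ = 4 ↔ 4 = 5
~(ψ ↔ φ) = ~5 = 0
(φ ∨ ψ) ↔ ~(ψ ↔ φ) = 4 ↔ 0 = 1
ψ ∨ φ = 4 ∨ 4 = 4
φ → (ψ ∨ φ) = 4 → 4 = 5
ψ → φ = 4 → 4 = 5
(ψ → φ) → φ = 5 → 4 = 4
(φ → (ψ ∨ φ)) → ((ψ → φ) → φ) = 5 → 4 = 4
((φ ∨ ψ) ↔ ~(ψ ↔ φ)) ↔ ((φ → (ψ ∨ φ)) → ((ψ → φ) → φ)) = 1 ↔ 4 = 2
((ψ ↔ φ) ∨ (~φ → (φ → φ))) → (((φ ∨ ψ) ↔ ~(ψ ↔ φ)) ↔ ((φ → (ψ ∨ φ)) → ((ψ → φ) → φ))) = 5 → 2 = 2
~(((ψ ↔ φ) ∨ (~φ → (φ → φ))) → (((φ ∨ ψ) ↔ ~(ψ ↔ φ)) ↔ ((φ → (ψ ∨ φ)) → ((ψ → φ) → φ)))) = ~2 = 3
~~(((ψ ↔ φ) ∨ (~φ → (φ → φ))) → (((φ ∨ ψ) ↔ ~(ψ ↔ φ)) ↔ ((φ → (ψ ∨ φ)) → ((ψ → φ) → φ)))) = ~3 = 2

2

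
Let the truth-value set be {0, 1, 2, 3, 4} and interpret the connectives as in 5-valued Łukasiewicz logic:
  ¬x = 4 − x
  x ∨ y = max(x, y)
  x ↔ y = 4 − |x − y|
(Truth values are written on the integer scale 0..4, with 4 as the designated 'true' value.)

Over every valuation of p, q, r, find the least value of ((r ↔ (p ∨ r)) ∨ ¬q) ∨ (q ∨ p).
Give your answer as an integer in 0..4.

Take p = 2, q = 2, r = 0:
p ∨ r = 2 ∨ 0 = 2
r ↔ (p ∨ r) = 0 ↔ 2 = 2
¬q = ¬2 = 2
(r ↔ (p ∨ r)) ∨ ¬q = 2 ∨ 2 = 2
q ∨ p = 2 ∨ 2 = 2
((r ↔ (p ∨ r)) ∨ ¬q) ∨ (q ∨ p) = 2 ∨ 2 = 2
No assignment yields a value below 2, so this is the minimum.

2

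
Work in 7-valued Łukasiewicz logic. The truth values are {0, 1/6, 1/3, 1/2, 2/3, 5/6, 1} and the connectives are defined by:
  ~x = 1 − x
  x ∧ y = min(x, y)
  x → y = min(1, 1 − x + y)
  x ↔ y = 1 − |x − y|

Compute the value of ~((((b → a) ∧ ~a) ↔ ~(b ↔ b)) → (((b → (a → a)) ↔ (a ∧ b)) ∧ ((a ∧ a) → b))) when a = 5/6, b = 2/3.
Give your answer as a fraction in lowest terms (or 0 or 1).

1/6

b → a = 2/3 → 5/6 = 1
~a = ~5/6 = 1/6
(b → a) ∧ ~a = 1 ∧ 1/6 = 1/6
b ↔ b = 2/3 ↔ 2/3 = 1
~(b ↔ b) = ~1 = 0
((b → a) ∧ ~a) ↔ ~(b ↔ b) = 1/6 ↔ 0 = 5/6
a → a = 5/6 → 5/6 = 1
b → (a → a) = 2/3 → 1 = 1
a ∧ b = 5/6 ∧ 2/3 = 2/3
(b → (a → a)) ↔ (a ∧ b) = 1 ↔ 2/3 = 2/3
a ∧ a = 5/6 ∧ 5/6 = 5/6
(a ∧ a) → b = 5/6 → 2/3 = 5/6
((b → (a → a)) ↔ (a ∧ b)) ∧ ((a ∧ a) → b) = 2/3 ∧ 5/6 = 2/3
(((b → a) ∧ ~a) ↔ ~(b ↔ b)) → (((b → (a → a)) ↔ (a ∧ b)) ∧ ((a ∧ a) → b)) = 5/6 → 2/3 = 5/6
~((((b → a) ∧ ~a) ↔ ~(b ↔ b)) → (((b → (a → a)) ↔ (a ∧ b)) ∧ ((a ∧ a) → b))) = ~5/6 = 1/6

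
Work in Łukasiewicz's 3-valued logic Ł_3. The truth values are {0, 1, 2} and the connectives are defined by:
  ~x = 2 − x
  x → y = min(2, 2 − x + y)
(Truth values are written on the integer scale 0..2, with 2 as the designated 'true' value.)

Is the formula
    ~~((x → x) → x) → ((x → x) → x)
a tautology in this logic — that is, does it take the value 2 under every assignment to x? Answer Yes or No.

Yes

x = 0 ↦ 2
x = 1 ↦ 2
x = 2 ↦ 2
Every assignment gives a value ≥ 2.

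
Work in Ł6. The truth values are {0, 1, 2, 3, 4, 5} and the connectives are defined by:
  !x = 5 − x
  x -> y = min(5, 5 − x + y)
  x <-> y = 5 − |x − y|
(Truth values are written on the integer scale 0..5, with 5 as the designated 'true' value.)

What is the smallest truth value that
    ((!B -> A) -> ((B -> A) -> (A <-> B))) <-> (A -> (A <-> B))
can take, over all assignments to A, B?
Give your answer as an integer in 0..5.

4

Take A = 3, B = 1:
!B = !1 = 4
!B -> A = 4 -> 3 = 4
B -> A = 1 -> 3 = 5
A <-> B = 3 <-> 1 = 3
(B -> A) -> (A <-> B) = 5 -> 3 = 3
(!B -> A) -> ((B -> A) -> (A <-> B)) = 4 -> 3 = 4
A <-> B = 3 <-> 1 = 3
A -> (A <-> B) = 3 -> 3 = 5
((!B -> A) -> ((B -> A) -> (A <-> B))) <-> (A -> (A <-> B)) = 4 <-> 5 = 4
No assignment yields a value below 4, so this is the minimum.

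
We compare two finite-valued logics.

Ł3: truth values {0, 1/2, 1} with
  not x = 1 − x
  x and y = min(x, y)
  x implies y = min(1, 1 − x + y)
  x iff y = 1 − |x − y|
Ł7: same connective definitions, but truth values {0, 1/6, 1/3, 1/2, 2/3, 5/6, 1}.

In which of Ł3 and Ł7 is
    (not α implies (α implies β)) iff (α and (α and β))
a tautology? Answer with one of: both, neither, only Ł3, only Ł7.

In Ł3: at α = 0, β = 0 the value is 0 — not a tautology.
In Ł7: at α = 0, β = 0 the value is 0 — not a tautology.

neither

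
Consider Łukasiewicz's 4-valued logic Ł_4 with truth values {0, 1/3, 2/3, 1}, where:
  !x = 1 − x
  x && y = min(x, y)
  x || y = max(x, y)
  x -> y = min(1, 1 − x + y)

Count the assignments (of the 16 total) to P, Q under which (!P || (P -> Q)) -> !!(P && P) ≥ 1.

6

P = 0, Q = 0 ↦ 0  <
P = 0, Q = 1/3 ↦ 0  <
P = 0, Q = 2/3 ↦ 0  <
P = 0, Q = 1 ↦ 0  <
P = 1/3, Q = 0 ↦ 2/3  <
P = 1/3, Q = 1/3 ↦ 1/3  <
P = 1/3, Q = 2/3 ↦ 1/3  <
P = 1/3, Q = 1 ↦ 1/3  <
P = 2/3, Q = 0 ↦ 1  ≥
P = 2/3, Q = 1/3 ↦ 1  ≥
P = 2/3, Q = 2/3 ↦ 2/3  <
P = 2/3, Q = 1 ↦ 2/3  <
P = 1, Q = 0 ↦ 1  ≥
P = 1, Q = 1/3 ↦ 1  ≥
P = 1, Q = 2/3 ↦ 1  ≥
P = 1, Q = 1 ↦ 1  ≥
So 6 of the 16 assignments meet the threshold.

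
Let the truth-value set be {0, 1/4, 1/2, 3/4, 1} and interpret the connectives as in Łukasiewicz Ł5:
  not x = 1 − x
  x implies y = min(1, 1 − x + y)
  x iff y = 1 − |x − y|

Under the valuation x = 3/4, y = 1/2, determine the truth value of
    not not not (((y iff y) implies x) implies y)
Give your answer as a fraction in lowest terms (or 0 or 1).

y iff y = 1/2 iff 1/2 = 1
(y iff y) implies x = 1 implies 3/4 = 3/4
((y iff y) implies x) implies y = 3/4 implies 1/2 = 3/4
not (((y iff y) implies x) implies y) = not 3/4 = 1/4
not not (((y iff y) implies x) implies y) = not 1/4 = 3/4
not not not (((y iff y) implies x) implies y) = not 3/4 = 1/4

1/4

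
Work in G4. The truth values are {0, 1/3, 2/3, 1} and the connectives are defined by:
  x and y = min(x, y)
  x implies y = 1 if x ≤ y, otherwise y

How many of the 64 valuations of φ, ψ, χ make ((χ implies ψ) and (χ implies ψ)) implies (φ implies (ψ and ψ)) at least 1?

54

value 1: 54 assignments (counts)
value 2/3: 3 assignments
value 1/3: 4 assignments
value 0: 3 assignments
So 54 of the 64 assignments meet the threshold.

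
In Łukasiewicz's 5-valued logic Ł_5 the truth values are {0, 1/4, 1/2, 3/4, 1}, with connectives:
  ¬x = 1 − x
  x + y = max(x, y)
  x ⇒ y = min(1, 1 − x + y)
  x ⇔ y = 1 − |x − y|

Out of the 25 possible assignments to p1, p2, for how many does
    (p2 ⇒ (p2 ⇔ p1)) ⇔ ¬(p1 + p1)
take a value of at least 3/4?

8

value 1: 5 assignments (counts)
value 3/4: 3 assignments (counts)
value 1/2: 7 assignments
value 1/4: 4 assignments
value 0: 6 assignments
So 8 of the 25 assignments meet the threshold.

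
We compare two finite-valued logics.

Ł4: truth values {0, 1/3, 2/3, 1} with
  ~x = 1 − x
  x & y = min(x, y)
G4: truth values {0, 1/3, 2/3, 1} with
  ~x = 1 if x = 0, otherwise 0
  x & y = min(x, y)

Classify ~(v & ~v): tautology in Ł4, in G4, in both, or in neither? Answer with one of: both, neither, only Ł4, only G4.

only G4

In Ł4: at v = 1/3 the value is 2/3 — not a tautology.
In G4: every assignment gives 1 — tautology.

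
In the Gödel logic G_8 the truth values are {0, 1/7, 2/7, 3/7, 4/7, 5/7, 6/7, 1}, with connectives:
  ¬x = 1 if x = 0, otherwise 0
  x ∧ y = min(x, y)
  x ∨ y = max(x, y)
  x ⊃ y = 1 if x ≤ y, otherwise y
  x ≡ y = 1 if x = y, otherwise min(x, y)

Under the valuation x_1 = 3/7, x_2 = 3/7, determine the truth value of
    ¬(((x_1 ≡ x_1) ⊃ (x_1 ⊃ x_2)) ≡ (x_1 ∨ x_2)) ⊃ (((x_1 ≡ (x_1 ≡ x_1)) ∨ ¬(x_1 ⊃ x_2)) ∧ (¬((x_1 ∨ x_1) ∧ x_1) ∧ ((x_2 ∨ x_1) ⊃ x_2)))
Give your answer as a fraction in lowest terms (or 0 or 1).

1

x_1 ≡ x_1 = 3/7 ≡ 3/7 = 1
x_1 ⊃ x_2 = 3/7 ⊃ 3/7 = 1
(x_1 ≡ x_1) ⊃ (x_1 ⊃ x_2) = 1 ⊃ 1 = 1
x_1 ∨ x_2 = 3/7 ∨ 3/7 = 3/7
((x_1 ≡ x_1) ⊃ (x_1 ⊃ x_2)) ≡ (x_1 ∨ x_2) = 1 ≡ 3/7 = 3/7
¬(((x_1 ≡ x_1) ⊃ (x_1 ⊃ x_2)) ≡ (x_1 ∨ x_2)) = ¬3/7 = 0
x_1 ≡ x_1 = 3/7 ≡ 3/7 = 1
x_1 ≡ (x_1 ≡ x_1) = 3/7 ≡ 1 = 3/7
x_1 ⊃ x_2 = 3/7 ⊃ 3/7 = 1
¬(x_1 ⊃ x_2) = ¬1 = 0
(x_1 ≡ (x_1 ≡ x_1)) ∨ ¬(x_1 ⊃ x_2) = 3/7 ∨ 0 = 3/7
x_1 ∨ x_1 = 3/7 ∨ 3/7 = 3/7
(x_1 ∨ x_1) ∧ x_1 = 3/7 ∧ 3/7 = 3/7
¬((x_1 ∨ x_1) ∧ x_1) = ¬3/7 = 0
x_2 ∨ x_1 = 3/7 ∨ 3/7 = 3/7
(x_2 ∨ x_1) ⊃ x_2 = 3/7 ⊃ 3/7 = 1
¬((x_1 ∨ x_1) ∧ x_1) ∧ ((x_2 ∨ x_1) ⊃ x_2) = 0 ∧ 1 = 0
((x_1 ≡ (x_1 ≡ x_1)) ∨ ¬(x_1 ⊃ x_2)) ∧ (¬((x_1 ∨ x_1) ∧ x_1) ∧ ((x_2 ∨ x_1) ⊃ x_2)) = 3/7 ∧ 0 = 0
¬(((x_1 ≡ x_1) ⊃ (x_1 ⊃ x_2)) ≡ (x_1 ∨ x_2)) ⊃ (((x_1 ≡ (x_1 ≡ x_1)) ∨ ¬(x_1 ⊃ x_2)) ∧ (¬((x_1 ∨ x_1) ∧ x_1) ∧ ((x_2 ∨ x_1) ⊃ x_2))) = 0 ⊃ 0 = 1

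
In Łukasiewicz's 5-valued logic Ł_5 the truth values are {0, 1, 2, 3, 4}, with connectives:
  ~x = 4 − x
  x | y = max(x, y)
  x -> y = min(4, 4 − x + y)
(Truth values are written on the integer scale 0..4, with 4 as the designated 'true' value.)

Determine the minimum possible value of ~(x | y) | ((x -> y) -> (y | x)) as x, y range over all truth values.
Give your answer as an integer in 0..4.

2

Take x = 0, y = 2:
x | y = 0 | 2 = 2
~(x | y) = ~2 = 2
x -> y = 0 -> 2 = 4
y | x = 2 | 0 = 2
(x -> y) -> (y | x) = 4 -> 2 = 2
~(x | y) | ((x -> y) -> (y | x)) = 2 | 2 = 2
No assignment yields a value below 2, so this is the minimum.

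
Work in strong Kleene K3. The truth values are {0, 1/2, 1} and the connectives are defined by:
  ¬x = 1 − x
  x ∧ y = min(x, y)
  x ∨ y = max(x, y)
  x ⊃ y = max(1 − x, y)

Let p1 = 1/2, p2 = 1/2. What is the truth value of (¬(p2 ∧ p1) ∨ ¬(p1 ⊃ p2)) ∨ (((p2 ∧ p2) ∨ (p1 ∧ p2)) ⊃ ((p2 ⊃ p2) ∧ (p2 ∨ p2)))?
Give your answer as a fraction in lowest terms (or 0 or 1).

1/2

p2 ∧ p1 = 1/2 ∧ 1/2 = 1/2
¬(p2 ∧ p1) = ¬1/2 = 1/2
p1 ⊃ p2 = 1/2 ⊃ 1/2 = 1/2
¬(p1 ⊃ p2) = ¬1/2 = 1/2
¬(p2 ∧ p1) ∨ ¬(p1 ⊃ p2) = 1/2 ∨ 1/2 = 1/2
p2 ∧ p2 = 1/2 ∧ 1/2 = 1/2
p1 ∧ p2 = 1/2 ∧ 1/2 = 1/2
(p2 ∧ p2) ∨ (p1 ∧ p2) = 1/2 ∨ 1/2 = 1/2
p2 ⊃ p2 = 1/2 ⊃ 1/2 = 1/2
p2 ∨ p2 = 1/2 ∨ 1/2 = 1/2
(p2 ⊃ p2) ∧ (p2 ∨ p2) = 1/2 ∧ 1/2 = 1/2
((p2 ∧ p2) ∨ (p1 ∧ p2)) ⊃ ((p2 ⊃ p2) ∧ (p2 ∨ p2)) = 1/2 ⊃ 1/2 = 1/2
(¬(p2 ∧ p1) ∨ ¬(p1 ⊃ p2)) ∨ (((p2 ∧ p2) ∨ (p1 ∧ p2)) ⊃ ((p2 ⊃ p2) ∧ (p2 ∨ p2))) = 1/2 ∨ 1/2 = 1/2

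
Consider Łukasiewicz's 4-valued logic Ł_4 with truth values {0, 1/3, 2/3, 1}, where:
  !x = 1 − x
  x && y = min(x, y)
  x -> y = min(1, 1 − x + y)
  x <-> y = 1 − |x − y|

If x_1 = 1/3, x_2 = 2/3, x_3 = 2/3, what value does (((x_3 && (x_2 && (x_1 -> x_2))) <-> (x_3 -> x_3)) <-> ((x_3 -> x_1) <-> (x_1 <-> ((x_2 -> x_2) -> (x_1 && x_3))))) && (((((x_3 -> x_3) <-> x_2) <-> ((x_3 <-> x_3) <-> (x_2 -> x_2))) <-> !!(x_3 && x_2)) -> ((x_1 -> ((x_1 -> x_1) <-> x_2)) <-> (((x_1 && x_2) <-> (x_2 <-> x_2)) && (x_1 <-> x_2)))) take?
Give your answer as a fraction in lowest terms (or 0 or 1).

1/3

x_1 -> x_2 = 1/3 -> 2/3 = 1
x_2 && (x_1 -> x_2) = 2/3 && 1 = 2/3
x_3 && (x_2 && (x_1 -> x_2)) = 2/3 && 2/3 = 2/3
x_3 -> x_3 = 2/3 -> 2/3 = 1
(x_3 && (x_2 && (x_1 -> x_2))) <-> (x_3 -> x_3) = 2/3 <-> 1 = 2/3
x_3 -> x_1 = 2/3 -> 1/3 = 2/3
x_2 -> x_2 = 2/3 -> 2/3 = 1
x_1 && x_3 = 1/3 && 2/3 = 1/3
(x_2 -> x_2) -> (x_1 && x_3) = 1 -> 1/3 = 1/3
x_1 <-> ((x_2 -> x_2) -> (x_1 && x_3)) = 1/3 <-> 1/3 = 1
(x_3 -> x_1) <-> (x_1 <-> ((x_2 -> x_2) -> (x_1 && x_3))) = 2/3 <-> 1 = 2/3
((x_3 && (x_2 && (x_1 -> x_2))) <-> (x_3 -> x_3)) <-> ((x_3 -> x_1) <-> (x_1 <-> ((x_2 -> x_2) -> (x_1 && x_3)))) = 2/3 <-> 2/3 = 1
x_3 -> x_3 = 2/3 -> 2/3 = 1
(x_3 -> x_3) <-> x_2 = 1 <-> 2/3 = 2/3
x_3 <-> x_3 = 2/3 <-> 2/3 = 1
x_2 -> x_2 = 2/3 -> 2/3 = 1
(x_3 <-> x_3) <-> (x_2 -> x_2) = 1 <-> 1 = 1
((x_3 -> x_3) <-> x_2) <-> ((x_3 <-> x_3) <-> (x_2 -> x_2)) = 2/3 <-> 1 = 2/3
x_3 && x_2 = 2/3 && 2/3 = 2/3
!(x_3 && x_2) = !2/3 = 1/3
!!(x_3 && x_2) = !1/3 = 2/3
(((x_3 -> x_3) <-> x_2) <-> ((x_3 <-> x_3) <-> (x_2 -> x_2))) <-> !!(x_3 && x_2) = 2/3 <-> 2/3 = 1
x_1 -> x_1 = 1/3 -> 1/3 = 1
(x_1 -> x_1) <-> x_2 = 1 <-> 2/3 = 2/3
x_1 -> ((x_1 -> x_1) <-> x_2) = 1/3 -> 2/3 = 1
x_1 && x_2 = 1/3 && 2/3 = 1/3
x_2 <-> x_2 = 2/3 <-> 2/3 = 1
(x_1 && x_2) <-> (x_2 <-> x_2) = 1/3 <-> 1 = 1/3
x_1 <-> x_2 = 1/3 <-> 2/3 = 2/3
((x_1 && x_2) <-> (x_2 <-> x_2)) && (x_1 <-> x_2) = 1/3 && 2/3 = 1/3
(x_1 -> ((x_1 -> x_1) <-> x_2)) <-> (((x_1 && x_2) <-> (x_2 <-> x_2)) && (x_1 <-> x_2)) = 1 <-> 1/3 = 1/3
((((x_3 -> x_3) <-> x_2) <-> ((x_3 <-> x_3) <-> (x_2 -> x_2))) <-> !!(x_3 && x_2)) -> ((x_1 -> ((x_1 -> x_1) <-> x_2)) <-> (((x_1 && x_2) <-> (x_2 <-> x_2)) && (x_1 <-> x_2))) = 1 -> 1/3 = 1/3
(((x_3 && (x_2 && (x_1 -> x_2))) <-> (x_3 -> x_3)) <-> ((x_3 -> x_1) <-> (x_1 <-> ((x_2 -> x_2) -> (x_1 && x_3))))) && (((((x_3 -> x_3) <-> x_2) <-> ((x_3 <-> x_3) <-> (x_2 -> x_2))) <-> !!(x_3 && x_2)) -> ((x_1 -> ((x_1 -> x_1) <-> x_2)) <-> (((x_1 && x_2) <-> (x_2 <-> x_2)) && (x_1 <-> x_2)))) = 1 && 1/3 = 1/3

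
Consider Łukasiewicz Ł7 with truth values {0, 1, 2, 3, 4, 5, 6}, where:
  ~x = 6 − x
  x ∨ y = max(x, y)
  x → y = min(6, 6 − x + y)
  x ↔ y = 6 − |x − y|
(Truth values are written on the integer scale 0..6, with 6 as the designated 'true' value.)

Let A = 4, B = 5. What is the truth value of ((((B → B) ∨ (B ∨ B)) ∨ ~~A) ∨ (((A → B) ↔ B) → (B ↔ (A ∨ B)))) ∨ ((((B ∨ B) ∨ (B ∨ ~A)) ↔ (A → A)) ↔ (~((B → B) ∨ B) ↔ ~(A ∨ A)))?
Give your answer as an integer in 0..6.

B → B = 5 → 5 = 6
B ∨ B = 5 ∨ 5 = 5
(B → B) ∨ (B ∨ B) = 6 ∨ 5 = 6
~A = ~4 = 2
~~A = ~2 = 4
((B → B) ∨ (B ∨ B)) ∨ ~~A = 6 ∨ 4 = 6
A → B = 4 → 5 = 6
(A → B) ↔ B = 6 ↔ 5 = 5
A ∨ B = 4 ∨ 5 = 5
B ↔ (A ∨ B) = 5 ↔ 5 = 6
((A → B) ↔ B) → (B ↔ (A ∨ B)) = 5 → 6 = 6
(((B → B) ∨ (B ∨ B)) ∨ ~~A) ∨ (((A → B) ↔ B) → (B ↔ (A ∨ B))) = 6 ∨ 6 = 6
B ∨ B = 5 ∨ 5 = 5
~A = ~4 = 2
B ∨ ~A = 5 ∨ 2 = 5
(B ∨ B) ∨ (B ∨ ~A) = 5 ∨ 5 = 5
A → A = 4 → 4 = 6
((B ∨ B) ∨ (B ∨ ~A)) ↔ (A → A) = 5 ↔ 6 = 5
B → B = 5 → 5 = 6
(B → B) ∨ B = 6 ∨ 5 = 6
~((B → B) ∨ B) = ~6 = 0
A ∨ A = 4 ∨ 4 = 4
~(A ∨ A) = ~4 = 2
~((B → B) ∨ B) ↔ ~(A ∨ A) = 0 ↔ 2 = 4
(((B ∨ B) ∨ (B ∨ ~A)) ↔ (A → A)) ↔ (~((B → B) ∨ B) ↔ ~(A ∨ A)) = 5 ↔ 4 = 5
((((B → B) ∨ (B ∨ B)) ∨ ~~A) ∨ (((A → B) ↔ B) → (B ↔ (A ∨ B)))) ∨ ((((B ∨ B) ∨ (B ∨ ~A)) ↔ (A → A)) ↔ (~((B → B) ∨ B) ↔ ~(A ∨ A))) = 6 ∨ 5 = 6

6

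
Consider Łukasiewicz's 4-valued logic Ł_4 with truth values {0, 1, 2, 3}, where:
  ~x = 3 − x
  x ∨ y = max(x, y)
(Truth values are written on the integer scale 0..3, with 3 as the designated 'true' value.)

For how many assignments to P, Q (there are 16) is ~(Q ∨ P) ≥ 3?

1

P = 0, Q = 0 ↦ 3  ≥
P = 0, Q = 1 ↦ 2  <
P = 0, Q = 2 ↦ 1  <
P = 0, Q = 3 ↦ 0  <
P = 1, Q = 0 ↦ 2  <
P = 1, Q = 1 ↦ 2  <
P = 1, Q = 2 ↦ 1  <
P = 1, Q = 3 ↦ 0  <
P = 2, Q = 0 ↦ 1  <
P = 2, Q = 1 ↦ 1  <
P = 2, Q = 2 ↦ 1  <
P = 2, Q = 3 ↦ 0  <
P = 3, Q = 0 ↦ 0  <
P = 3, Q = 1 ↦ 0  <
P = 3, Q = 2 ↦ 0  <
P = 3, Q = 3 ↦ 0  <
So 1 of the 16 assignments meets the threshold.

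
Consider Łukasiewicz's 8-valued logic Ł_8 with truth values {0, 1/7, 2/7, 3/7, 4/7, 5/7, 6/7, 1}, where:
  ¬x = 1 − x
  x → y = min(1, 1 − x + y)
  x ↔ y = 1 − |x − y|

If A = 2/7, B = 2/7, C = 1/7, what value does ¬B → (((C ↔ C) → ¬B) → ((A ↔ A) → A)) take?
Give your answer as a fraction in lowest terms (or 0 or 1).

¬B = ¬2/7 = 5/7
C ↔ C = 1/7 ↔ 1/7 = 1
¬B = ¬2/7 = 5/7
(C ↔ C) → ¬B = 1 → 5/7 = 5/7
A ↔ A = 2/7 ↔ 2/7 = 1
(A ↔ A) → A = 1 → 2/7 = 2/7
((C ↔ C) → ¬B) → ((A ↔ A) → A) = 5/7 → 2/7 = 4/7
¬B → (((C ↔ C) → ¬B) → ((A ↔ A) → A)) = 5/7 → 4/7 = 6/7

6/7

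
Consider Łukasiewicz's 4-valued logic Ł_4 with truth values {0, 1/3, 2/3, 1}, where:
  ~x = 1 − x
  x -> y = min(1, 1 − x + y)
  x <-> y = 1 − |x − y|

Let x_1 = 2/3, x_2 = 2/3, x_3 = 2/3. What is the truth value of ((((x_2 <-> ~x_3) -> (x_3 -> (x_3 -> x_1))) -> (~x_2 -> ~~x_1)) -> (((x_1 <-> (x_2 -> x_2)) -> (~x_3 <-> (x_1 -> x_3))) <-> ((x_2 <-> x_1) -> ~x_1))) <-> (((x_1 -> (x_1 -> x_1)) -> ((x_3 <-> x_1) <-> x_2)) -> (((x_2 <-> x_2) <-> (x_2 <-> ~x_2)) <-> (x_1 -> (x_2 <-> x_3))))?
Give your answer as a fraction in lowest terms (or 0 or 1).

~x_3 = ~2/3 = 1/3
x_2 <-> ~x_3 = 2/3 <-> 1/3 = 2/3
x_3 -> x_1 = 2/3 -> 2/3 = 1
x_3 -> (x_3 -> x_1) = 2/3 -> 1 = 1
(x_2 <-> ~x_3) -> (x_3 -> (x_3 -> x_1)) = 2/3 -> 1 = 1
~x_2 = ~2/3 = 1/3
~x_1 = ~2/3 = 1/3
~~x_1 = ~1/3 = 2/3
~x_2 -> ~~x_1 = 1/3 -> 2/3 = 1
((x_2 <-> ~x_3) -> (x_3 -> (x_3 -> x_1))) -> (~x_2 -> ~~x_1) = 1 -> 1 = 1
x_2 -> x_2 = 2/3 -> 2/3 = 1
x_1 <-> (x_2 -> x_2) = 2/3 <-> 1 = 2/3
~x_3 = ~2/3 = 1/3
x_1 -> x_3 = 2/3 -> 2/3 = 1
~x_3 <-> (x_1 -> x_3) = 1/3 <-> 1 = 1/3
(x_1 <-> (x_2 -> x_2)) -> (~x_3 <-> (x_1 -> x_3)) = 2/3 -> 1/3 = 2/3
x_2 <-> x_1 = 2/3 <-> 2/3 = 1
~x_1 = ~2/3 = 1/3
(x_2 <-> x_1) -> ~x_1 = 1 -> 1/3 = 1/3
((x_1 <-> (x_2 -> x_2)) -> (~x_3 <-> (x_1 -> x_3))) <-> ((x_2 <-> x_1) -> ~x_1) = 2/3 <-> 1/3 = 2/3
(((x_2 <-> ~x_3) -> (x_3 -> (x_3 -> x_1))) -> (~x_2 -> ~~x_1)) -> (((x_1 <-> (x_2 -> x_2)) -> (~x_3 <-> (x_1 -> x_3))) <-> ((x_2 <-> x_1) -> ~x_1)) = 1 -> 2/3 = 2/3
x_1 -> x_1 = 2/3 -> 2/3 = 1
x_1 -> (x_1 -> x_1) = 2/3 -> 1 = 1
x_3 <-> x_1 = 2/3 <-> 2/3 = 1
(x_3 <-> x_1) <-> x_2 = 1 <-> 2/3 = 2/3
(x_1 -> (x_1 -> x_1)) -> ((x_3 <-> x_1) <-> x_2) = 1 -> 2/3 = 2/3
x_2 <-> x_2 = 2/3 <-> 2/3 = 1
~x_2 = ~2/3 = 1/3
x_2 <-> ~x_2 = 2/3 <-> 1/3 = 2/3
(x_2 <-> x_2) <-> (x_2 <-> ~x_2) = 1 <-> 2/3 = 2/3
x_2 <-> x_3 = 2/3 <-> 2/3 = 1
x_1 -> (x_2 <-> x_3) = 2/3 -> 1 = 1
((x_2 <-> x_2) <-> (x_2 <-> ~x_2)) <-> (x_1 -> (x_2 <-> x_3)) = 2/3 <-> 1 = 2/3
((x_1 -> (x_1 -> x_1)) -> ((x_3 <-> x_1) <-> x_2)) -> (((x_2 <-> x_2) <-> (x_2 <-> ~x_2)) <-> (x_1 -> (x_2 <-> x_3))) = 2/3 -> 2/3 = 1
((((x_2 <-> ~x_3) -> (x_3 -> (x_3 -> x_1))) -> (~x_2 -> ~~x_1)) -> (((x_1 <-> (x_2 -> x_2)) -> (~x_3 <-> (x_1 -> x_3))) <-> ((x_2 <-> x_1) -> ~x_1))) <-> (((x_1 -> (x_1 -> x_1)) -> ((x_3 <-> x_1) <-> x_2)) -> (((x_2 <-> x_2) <-> (x_2 <-> ~x_2)) <-> (x_1 -> (x_2 <-> x_3)))) = 2/3 <-> 1 = 2/3

2/3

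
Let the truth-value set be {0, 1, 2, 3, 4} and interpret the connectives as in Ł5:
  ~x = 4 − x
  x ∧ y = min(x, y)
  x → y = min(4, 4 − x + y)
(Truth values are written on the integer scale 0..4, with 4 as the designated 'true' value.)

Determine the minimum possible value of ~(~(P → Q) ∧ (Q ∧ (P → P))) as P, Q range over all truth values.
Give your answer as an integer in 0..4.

Take P = 4, Q = 2:
P → Q = 4 → 2 = 2
~(P → Q) = ~2 = 2
P → P = 4 → 4 = 4
Q ∧ (P → P) = 2 ∧ 4 = 2
~(P → Q) ∧ (Q ∧ (P → P)) = 2 ∧ 2 = 2
~(~(P → Q) ∧ (Q ∧ (P → P))) = ~2 = 2
No assignment yields a value below 2, so this is the minimum.

2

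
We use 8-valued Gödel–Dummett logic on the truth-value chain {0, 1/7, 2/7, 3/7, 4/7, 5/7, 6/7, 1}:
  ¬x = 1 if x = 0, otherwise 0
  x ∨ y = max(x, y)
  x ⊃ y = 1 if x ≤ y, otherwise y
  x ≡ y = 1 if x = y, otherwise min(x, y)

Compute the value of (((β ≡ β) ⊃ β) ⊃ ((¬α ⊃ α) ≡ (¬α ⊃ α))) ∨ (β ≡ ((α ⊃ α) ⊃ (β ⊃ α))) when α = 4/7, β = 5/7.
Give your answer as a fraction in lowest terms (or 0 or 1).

β ≡ β = 5/7 ≡ 5/7 = 1
(β ≡ β) ⊃ β = 1 ⊃ 5/7 = 5/7
¬α = ¬4/7 = 0
¬α ⊃ α = 0 ⊃ 4/7 = 1
¬α = ¬4/7 = 0
¬α ⊃ α = 0 ⊃ 4/7 = 1
(¬α ⊃ α) ≡ (¬α ⊃ α) = 1 ≡ 1 = 1
((β ≡ β) ⊃ β) ⊃ ((¬α ⊃ α) ≡ (¬α ⊃ α)) = 5/7 ⊃ 1 = 1
α ⊃ α = 4/7 ⊃ 4/7 = 1
β ⊃ α = 5/7 ⊃ 4/7 = 4/7
(α ⊃ α) ⊃ (β ⊃ α) = 1 ⊃ 4/7 = 4/7
β ≡ ((α ⊃ α) ⊃ (β ⊃ α)) = 5/7 ≡ 4/7 = 4/7
(((β ≡ β) ⊃ β) ⊃ ((¬α ⊃ α) ≡ (¬α ⊃ α))) ∨ (β ≡ ((α ⊃ α) ⊃ (β ⊃ α))) = 1 ∨ 4/7 = 1

1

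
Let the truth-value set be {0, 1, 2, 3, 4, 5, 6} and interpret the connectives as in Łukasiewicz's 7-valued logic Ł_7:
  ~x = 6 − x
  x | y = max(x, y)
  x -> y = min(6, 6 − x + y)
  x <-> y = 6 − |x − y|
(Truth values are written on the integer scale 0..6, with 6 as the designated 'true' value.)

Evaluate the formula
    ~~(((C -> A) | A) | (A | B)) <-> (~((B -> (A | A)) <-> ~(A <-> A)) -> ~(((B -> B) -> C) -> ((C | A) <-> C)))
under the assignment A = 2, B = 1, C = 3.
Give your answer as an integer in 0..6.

C -> A = 3 -> 2 = 5
(C -> A) | A = 5 | 2 = 5
A | B = 2 | 1 = 2
((C -> A) | A) | (A | B) = 5 | 2 = 5
~(((C -> A) | A) | (A | B)) = ~5 = 1
~~(((C -> A) | A) | (A | B)) = ~1 = 5
A | A = 2 | 2 = 2
B -> (A | A) = 1 -> 2 = 6
A <-> A = 2 <-> 2 = 6
~(A <-> A) = ~6 = 0
(B -> (A | A)) <-> ~(A <-> A) = 6 <-> 0 = 0
~((B -> (A | A)) <-> ~(A <-> A)) = ~0 = 6
B -> B = 1 -> 1 = 6
(B -> B) -> C = 6 -> 3 = 3
C | A = 3 | 2 = 3
(C | A) <-> C = 3 <-> 3 = 6
((B -> B) -> C) -> ((C | A) <-> C) = 3 -> 6 = 6
~(((B -> B) -> C) -> ((C | A) <-> C)) = ~6 = 0
~((B -> (A | A)) <-> ~(A <-> A)) -> ~(((B -> B) -> C) -> ((C | A) <-> C)) = 6 -> 0 = 0
~~(((C -> A) | A) | (A | B)) <-> (~((B -> (A | A)) <-> ~(A <-> A)) -> ~(((B -> B) -> C) -> ((C | A) <-> C))) = 5 <-> 0 = 1

1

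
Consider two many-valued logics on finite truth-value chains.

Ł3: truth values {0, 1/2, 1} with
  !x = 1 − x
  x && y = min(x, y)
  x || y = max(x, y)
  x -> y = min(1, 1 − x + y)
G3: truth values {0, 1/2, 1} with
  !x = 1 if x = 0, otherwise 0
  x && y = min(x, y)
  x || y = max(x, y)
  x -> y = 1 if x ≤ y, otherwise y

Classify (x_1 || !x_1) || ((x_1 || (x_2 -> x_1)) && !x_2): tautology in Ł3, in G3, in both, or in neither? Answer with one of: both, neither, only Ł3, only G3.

neither

In Ł3: at x_1 = 1/2, x_2 = 1/2 the value is 1/2 — not a tautology.
In G3: at x_1 = 1/2, x_2 = 1/2 the value is 1/2 — not a tautology.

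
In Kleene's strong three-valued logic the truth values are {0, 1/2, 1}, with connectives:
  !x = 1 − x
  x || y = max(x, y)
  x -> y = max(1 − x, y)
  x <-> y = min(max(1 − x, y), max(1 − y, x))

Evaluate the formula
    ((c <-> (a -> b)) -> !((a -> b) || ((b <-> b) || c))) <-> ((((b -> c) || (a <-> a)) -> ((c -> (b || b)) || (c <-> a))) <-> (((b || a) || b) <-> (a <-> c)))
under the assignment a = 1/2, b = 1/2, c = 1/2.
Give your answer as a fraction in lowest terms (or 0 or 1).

a -> b = 1/2 -> 1/2 = 1/2
c <-> (a -> b) = 1/2 <-> 1/2 = 1/2
a -> b = 1/2 -> 1/2 = 1/2
b <-> b = 1/2 <-> 1/2 = 1/2
(b <-> b) || c = 1/2 || 1/2 = 1/2
(a -> b) || ((b <-> b) || c) = 1/2 || 1/2 = 1/2
!((a -> b) || ((b <-> b) || c)) = !1/2 = 1/2
(c <-> (a -> b)) -> !((a -> b) || ((b <-> b) || c)) = 1/2 -> 1/2 = 1/2
b -> c = 1/2 -> 1/2 = 1/2
a <-> a = 1/2 <-> 1/2 = 1/2
(b -> c) || (a <-> a) = 1/2 || 1/2 = 1/2
b || b = 1/2 || 1/2 = 1/2
c -> (b || b) = 1/2 -> 1/2 = 1/2
c <-> a = 1/2 <-> 1/2 = 1/2
(c -> (b || b)) || (c <-> a) = 1/2 || 1/2 = 1/2
((b -> c) || (a <-> a)) -> ((c -> (b || b)) || (c <-> a)) = 1/2 -> 1/2 = 1/2
b || a = 1/2 || 1/2 = 1/2
(b || a) || b = 1/2 || 1/2 = 1/2
a <-> c = 1/2 <-> 1/2 = 1/2
((b || a) || b) <-> (a <-> c) = 1/2 <-> 1/2 = 1/2
(((b -> c) || (a <-> a)) -> ((c -> (b || b)) || (c <-> a))) <-> (((b || a) || b) <-> (a <-> c)) = 1/2 <-> 1/2 = 1/2
((c <-> (a -> b)) -> !((a -> b) || ((b <-> b) || c))) <-> ((((b -> c) || (a <-> a)) -> ((c -> (b || b)) || (c <-> a))) <-> (((b || a) || b) <-> (a <-> c))) = 1/2 <-> 1/2 = 1/2

1/2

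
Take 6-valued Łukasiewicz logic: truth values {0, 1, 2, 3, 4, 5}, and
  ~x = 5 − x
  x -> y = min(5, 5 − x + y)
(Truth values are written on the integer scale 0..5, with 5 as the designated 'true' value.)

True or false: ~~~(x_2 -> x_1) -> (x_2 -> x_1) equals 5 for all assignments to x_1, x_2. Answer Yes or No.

Counterexample: take x_1 = 0, x_2 = 3.
x_2 -> x_1 = 3 -> 0 = 2
~(x_2 -> x_1) = ~2 = 3
~~(x_2 -> x_1) = ~3 = 2
~~~(x_2 -> x_1) = ~2 = 3
x_2 -> x_1 = 3 -> 0 = 2
~~~(x_2 -> x_1) -> (x_2 -> x_1) = 3 -> 2 = 4
This gives 4 ≠ 5.

No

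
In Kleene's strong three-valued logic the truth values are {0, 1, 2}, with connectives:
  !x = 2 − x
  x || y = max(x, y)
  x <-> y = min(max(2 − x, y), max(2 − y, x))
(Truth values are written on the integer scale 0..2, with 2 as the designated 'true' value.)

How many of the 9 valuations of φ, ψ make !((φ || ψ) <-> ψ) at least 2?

φ = 0, ψ = 0 ↦ 0  <
φ = 0, ψ = 1 ↦ 1  <
φ = 0, ψ = 2 ↦ 0  <
φ = 1, ψ = 0 ↦ 1  <
φ = 1, ψ = 1 ↦ 1  <
φ = 1, ψ = 2 ↦ 0  <
φ = 2, ψ = 0 ↦ 2  ≥
φ = 2, ψ = 1 ↦ 1  <
φ = 2, ψ = 2 ↦ 0  <
So 1 of the 9 assignments meets the threshold.

1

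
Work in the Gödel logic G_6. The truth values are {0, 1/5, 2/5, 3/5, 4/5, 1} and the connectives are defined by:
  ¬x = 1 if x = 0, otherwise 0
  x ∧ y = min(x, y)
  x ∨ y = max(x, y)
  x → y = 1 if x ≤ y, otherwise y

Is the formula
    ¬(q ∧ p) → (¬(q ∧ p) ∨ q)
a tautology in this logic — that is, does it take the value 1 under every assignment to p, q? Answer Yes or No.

At p = 1, q = 1/5, for instance:
q ∧ p = 1/5 ∧ 1 = 1/5
¬(q ∧ p) = ¬1/5 = 0
¬(q ∧ p) ∨ q = 0 ∨ 1/5 = 1/5
¬(q ∧ p) → (¬(q ∧ p) ∨ q) = 0 → 1/5 = 1
and checking the remaining 35 assignments likewise gives ≥ 1 in every case.

Yes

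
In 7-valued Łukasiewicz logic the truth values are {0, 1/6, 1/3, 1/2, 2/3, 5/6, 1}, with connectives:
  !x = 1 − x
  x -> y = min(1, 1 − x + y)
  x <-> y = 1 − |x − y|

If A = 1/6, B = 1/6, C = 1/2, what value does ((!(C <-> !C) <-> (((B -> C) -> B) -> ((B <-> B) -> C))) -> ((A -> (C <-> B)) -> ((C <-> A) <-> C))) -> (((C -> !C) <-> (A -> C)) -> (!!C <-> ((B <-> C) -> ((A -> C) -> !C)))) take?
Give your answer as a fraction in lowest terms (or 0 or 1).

2/3

!C = !1/2 = 1/2
C <-> !C = 1/2 <-> 1/2 = 1
!(C <-> !C) = !1 = 0
B -> C = 1/6 -> 1/2 = 1
(B -> C) -> B = 1 -> 1/6 = 1/6
B <-> B = 1/6 <-> 1/6 = 1
(B <-> B) -> C = 1 -> 1/2 = 1/2
((B -> C) -> B) -> ((B <-> B) -> C) = 1/6 -> 1/2 = 1
!(C <-> !C) <-> (((B -> C) -> B) -> ((B <-> B) -> C)) = 0 <-> 1 = 0
C <-> B = 1/2 <-> 1/6 = 2/3
A -> (C <-> B) = 1/6 -> 2/3 = 1
C <-> A = 1/2 <-> 1/6 = 2/3
(C <-> A) <-> C = 2/3 <-> 1/2 = 5/6
(A -> (C <-> B)) -> ((C <-> A) <-> C) = 1 -> 5/6 = 5/6
(!(C <-> !C) <-> (((B -> C) -> B) -> ((B <-> B) -> C))) -> ((A -> (C <-> B)) -> ((C <-> A) <-> C)) = 0 -> 5/6 = 1
!C = !1/2 = 1/2
C -> !C = 1/2 -> 1/2 = 1
A -> C = 1/6 -> 1/2 = 1
(C -> !C) <-> (A -> C) = 1 <-> 1 = 1
!C = !1/2 = 1/2
!!C = !1/2 = 1/2
B <-> C = 1/6 <-> 1/2 = 2/3
A -> C = 1/6 -> 1/2 = 1
!C = !1/2 = 1/2
(A -> C) -> !C = 1 -> 1/2 = 1/2
(B <-> C) -> ((A -> C) -> !C) = 2/3 -> 1/2 = 5/6
!!C <-> ((B <-> C) -> ((A -> C) -> !C)) = 1/2 <-> 5/6 = 2/3
((C -> !C) <-> (A -> C)) -> (!!C <-> ((B <-> C) -> ((A -> C) -> !C))) = 1 -> 2/3 = 2/3
((!(C <-> !C) <-> (((B -> C) -> B) -> ((B <-> B) -> C))) -> ((A -> (C <-> B)) -> ((C <-> A) <-> C))) -> (((C -> !C) <-> (A -> C)) -> (!!C <-> ((B <-> C) -> ((A -> C) -> !C)))) = 1 -> 2/3 = 2/3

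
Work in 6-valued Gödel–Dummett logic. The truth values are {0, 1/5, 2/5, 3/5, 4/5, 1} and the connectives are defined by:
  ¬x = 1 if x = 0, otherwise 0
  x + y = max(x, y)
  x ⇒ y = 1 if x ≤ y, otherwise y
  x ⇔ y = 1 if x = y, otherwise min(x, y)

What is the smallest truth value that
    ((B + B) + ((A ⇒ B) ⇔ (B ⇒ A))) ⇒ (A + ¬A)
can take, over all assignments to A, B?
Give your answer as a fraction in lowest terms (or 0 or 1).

1/5

Take A = 1/5, B = 1/5:
B + B = 1/5 + 1/5 = 1/5
A ⇒ B = 1/5 ⇒ 1/5 = 1
B ⇒ A = 1/5 ⇒ 1/5 = 1
(A ⇒ B) ⇔ (B ⇒ A) = 1 ⇔ 1 = 1
(B + B) + ((A ⇒ B) ⇔ (B ⇒ A)) = 1/5 + 1 = 1
¬A = ¬1/5 = 0
A + ¬A = 1/5 + 0 = 1/5
((B + B) + ((A ⇒ B) ⇔ (B ⇒ A))) ⇒ (A + ¬A) = 1 ⇒ 1/5 = 1/5
No assignment yields a value below 1/5, so this is the minimum.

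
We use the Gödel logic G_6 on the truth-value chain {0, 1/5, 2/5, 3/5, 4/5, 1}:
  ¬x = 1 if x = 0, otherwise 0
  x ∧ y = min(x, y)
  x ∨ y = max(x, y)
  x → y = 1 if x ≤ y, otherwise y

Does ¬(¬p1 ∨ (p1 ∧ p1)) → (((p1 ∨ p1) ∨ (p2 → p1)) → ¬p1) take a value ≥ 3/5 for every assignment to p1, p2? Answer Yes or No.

Yes

At p1 = 4/5, p2 = 1, for instance:
¬p1 = ¬4/5 = 0
p1 ∧ p1 = 4/5 ∧ 4/5 = 4/5
¬p1 ∨ (p1 ∧ p1) = 0 ∨ 4/5 = 4/5
¬(¬p1 ∨ (p1 ∧ p1)) = ¬4/5 = 0
p1 ∨ p1 = 4/5 ∨ 4/5 = 4/5
p2 → p1 = 1 → 4/5 = 4/5
(p1 ∨ p1) ∨ (p2 → p1) = 4/5 ∨ 4/5 = 4/5
¬p1 = ¬4/5 = 0
((p1 ∨ p1) ∨ (p2 → p1)) → ¬p1 = 4/5 → 0 = 0
¬(¬p1 ∨ (p1 ∧ p1)) → (((p1 ∨ p1) ∨ (p2 → p1)) → ¬p1) = 0 → 0 = 1
and checking the remaining 35 assignments likewise gives ≥ 3/5 in every case.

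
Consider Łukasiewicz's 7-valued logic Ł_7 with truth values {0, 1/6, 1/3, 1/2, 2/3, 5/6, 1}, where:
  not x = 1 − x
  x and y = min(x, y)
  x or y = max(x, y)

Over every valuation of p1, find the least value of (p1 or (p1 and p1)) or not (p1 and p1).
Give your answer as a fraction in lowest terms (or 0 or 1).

Take p1 = 1/2:
p1 and p1 = 1/2 and 1/2 = 1/2
p1 or (p1 and p1) = 1/2 or 1/2 = 1/2
p1 and p1 = 1/2 and 1/2 = 1/2
not (p1 and p1) = not 1/2 = 1/2
(p1 or (p1 and p1)) or not (p1 and p1) = 1/2 or 1/2 = 1/2
No assignment yields a value below 1/2, so this is the minimum.

1/2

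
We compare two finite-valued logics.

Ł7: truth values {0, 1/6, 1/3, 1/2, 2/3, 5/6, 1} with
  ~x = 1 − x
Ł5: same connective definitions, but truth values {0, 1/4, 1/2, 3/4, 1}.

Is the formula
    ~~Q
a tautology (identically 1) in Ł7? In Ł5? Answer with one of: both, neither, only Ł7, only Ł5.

In Ł7: at Q = 0 the value is 0 — not a tautology.
In Ł5: at Q = 0 the value is 0 — not a tautology.

neither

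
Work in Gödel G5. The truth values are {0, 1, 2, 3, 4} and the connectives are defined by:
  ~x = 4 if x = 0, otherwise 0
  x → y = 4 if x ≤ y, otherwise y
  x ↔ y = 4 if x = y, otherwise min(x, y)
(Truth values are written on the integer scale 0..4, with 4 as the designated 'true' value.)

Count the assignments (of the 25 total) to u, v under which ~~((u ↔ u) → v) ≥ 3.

20

value 4: 20 assignments (counts)
value 0: 5 assignments
So 20 of the 25 assignments meet the threshold.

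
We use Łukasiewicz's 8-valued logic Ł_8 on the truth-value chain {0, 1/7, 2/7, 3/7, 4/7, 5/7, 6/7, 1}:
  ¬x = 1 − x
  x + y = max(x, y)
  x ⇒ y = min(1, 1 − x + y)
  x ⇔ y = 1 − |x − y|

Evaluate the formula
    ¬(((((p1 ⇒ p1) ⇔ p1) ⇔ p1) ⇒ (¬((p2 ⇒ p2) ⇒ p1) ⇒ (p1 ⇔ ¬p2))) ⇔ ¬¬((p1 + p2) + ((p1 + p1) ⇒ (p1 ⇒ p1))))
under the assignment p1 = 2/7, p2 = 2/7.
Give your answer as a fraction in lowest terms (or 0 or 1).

1/7

p1 ⇒ p1 = 2/7 ⇒ 2/7 = 1
(p1 ⇒ p1) ⇔ p1 = 1 ⇔ 2/7 = 2/7
((p1 ⇒ p1) ⇔ p1) ⇔ p1 = 2/7 ⇔ 2/7 = 1
p2 ⇒ p2 = 2/7 ⇒ 2/7 = 1
(p2 ⇒ p2) ⇒ p1 = 1 ⇒ 2/7 = 2/7
¬((p2 ⇒ p2) ⇒ p1) = ¬2/7 = 5/7
¬p2 = ¬2/7 = 5/7
p1 ⇔ ¬p2 = 2/7 ⇔ 5/7 = 4/7
¬((p2 ⇒ p2) ⇒ p1) ⇒ (p1 ⇔ ¬p2) = 5/7 ⇒ 4/7 = 6/7
(((p1 ⇒ p1) ⇔ p1) ⇔ p1) ⇒ (¬((p2 ⇒ p2) ⇒ p1) ⇒ (p1 ⇔ ¬p2)) = 1 ⇒ 6/7 = 6/7
p1 + p2 = 2/7 + 2/7 = 2/7
p1 + p1 = 2/7 + 2/7 = 2/7
p1 ⇒ p1 = 2/7 ⇒ 2/7 = 1
(p1 + p1) ⇒ (p1 ⇒ p1) = 2/7 ⇒ 1 = 1
(p1 + p2) + ((p1 + p1) ⇒ (p1 ⇒ p1)) = 2/7 + 1 = 1
¬((p1 + p2) + ((p1 + p1) ⇒ (p1 ⇒ p1))) = ¬1 = 0
¬¬((p1 + p2) + ((p1 + p1) ⇒ (p1 ⇒ p1))) = ¬0 = 1
((((p1 ⇒ p1) ⇔ p1) ⇔ p1) ⇒ (¬((p2 ⇒ p2) ⇒ p1) ⇒ (p1 ⇔ ¬p2))) ⇔ ¬¬((p1 + p2) + ((p1 + p1) ⇒ (p1 ⇒ p1))) = 6/7 ⇔ 1 = 6/7
¬(((((p1 ⇒ p1) ⇔ p1) ⇔ p1) ⇒ (¬((p2 ⇒ p2) ⇒ p1) ⇒ (p1 ⇔ ¬p2))) ⇔ ¬¬((p1 + p2) + ((p1 + p1) ⇒ (p1 ⇒ p1)))) = ¬6/7 = 1/7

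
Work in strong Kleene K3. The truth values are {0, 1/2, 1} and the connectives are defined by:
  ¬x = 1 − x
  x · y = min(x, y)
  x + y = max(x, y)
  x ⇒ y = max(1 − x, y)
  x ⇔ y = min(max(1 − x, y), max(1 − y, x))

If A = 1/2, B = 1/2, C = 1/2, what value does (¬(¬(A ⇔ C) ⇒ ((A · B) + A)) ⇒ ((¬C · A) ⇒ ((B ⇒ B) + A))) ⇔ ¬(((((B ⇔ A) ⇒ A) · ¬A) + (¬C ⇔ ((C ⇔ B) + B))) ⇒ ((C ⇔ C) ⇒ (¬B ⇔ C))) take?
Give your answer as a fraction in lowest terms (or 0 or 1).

A ⇔ C = 1/2 ⇔ 1/2 = 1/2
¬(A ⇔ C) = ¬1/2 = 1/2
A · B = 1/2 · 1/2 = 1/2
(A · B) + A = 1/2 + 1/2 = 1/2
¬(A ⇔ C) ⇒ ((A · B) + A) = 1/2 ⇒ 1/2 = 1/2
¬(¬(A ⇔ C) ⇒ ((A · B) + A)) = ¬1/2 = 1/2
¬C = ¬1/2 = 1/2
¬C · A = 1/2 · 1/2 = 1/2
B ⇒ B = 1/2 ⇒ 1/2 = 1/2
(B ⇒ B) + A = 1/2 + 1/2 = 1/2
(¬C · A) ⇒ ((B ⇒ B) + A) = 1/2 ⇒ 1/2 = 1/2
¬(¬(A ⇔ C) ⇒ ((A · B) + A)) ⇒ ((¬C · A) ⇒ ((B ⇒ B) + A)) = 1/2 ⇒ 1/2 = 1/2
B ⇔ A = 1/2 ⇔ 1/2 = 1/2
(B ⇔ A) ⇒ A = 1/2 ⇒ 1/2 = 1/2
¬A = ¬1/2 = 1/2
((B ⇔ A) ⇒ A) · ¬A = 1/2 · 1/2 = 1/2
¬C = ¬1/2 = 1/2
C ⇔ B = 1/2 ⇔ 1/2 = 1/2
(C ⇔ B) + B = 1/2 + 1/2 = 1/2
¬C ⇔ ((C ⇔ B) + B) = 1/2 ⇔ 1/2 = 1/2
(((B ⇔ A) ⇒ A) · ¬A) + (¬C ⇔ ((C ⇔ B) + B)) = 1/2 + 1/2 = 1/2
C ⇔ C = 1/2 ⇔ 1/2 = 1/2
¬B = ¬1/2 = 1/2
¬B ⇔ C = 1/2 ⇔ 1/2 = 1/2
(C ⇔ C) ⇒ (¬B ⇔ C) = 1/2 ⇒ 1/2 = 1/2
((((B ⇔ A) ⇒ A) · ¬A) + (¬C ⇔ ((C ⇔ B) + B))) ⇒ ((C ⇔ C) ⇒ (¬B ⇔ C)) = 1/2 ⇒ 1/2 = 1/2
¬(((((B ⇔ A) ⇒ A) · ¬A) + (¬C ⇔ ((C ⇔ B) + B))) ⇒ ((C ⇔ C) ⇒ (¬B ⇔ C))) = ¬1/2 = 1/2
(¬(¬(A ⇔ C) ⇒ ((A · B) + A)) ⇒ ((¬C · A) ⇒ ((B ⇒ B) + A))) ⇔ ¬(((((B ⇔ A) ⇒ A) · ¬A) + (¬C ⇔ ((C ⇔ B) + B))) ⇒ ((C ⇔ C) ⇒ (¬B ⇔ C))) = 1/2 ⇔ 1/2 = 1/2

1/2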